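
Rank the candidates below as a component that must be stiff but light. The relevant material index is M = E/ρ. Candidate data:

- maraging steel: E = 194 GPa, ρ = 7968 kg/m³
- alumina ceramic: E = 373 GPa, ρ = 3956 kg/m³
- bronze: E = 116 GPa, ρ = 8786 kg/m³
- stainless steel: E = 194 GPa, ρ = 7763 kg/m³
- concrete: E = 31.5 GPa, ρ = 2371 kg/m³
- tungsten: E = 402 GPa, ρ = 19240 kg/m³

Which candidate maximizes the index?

Computing M directly (units already consistent):
  alumina ceramic: M = 94.3 MN·m/kg
  stainless steel: M = 25.0 MN·m/kg
  maraging steel: M = 24.3 MN·m/kg
  tungsten: M = 20.9 MN·m/kg
  concrete: M = 13.3 MN·m/kg
  bronze: M = 13.2 MN·m/kg
Alumina ceramic has the largest M.

alumina ceramic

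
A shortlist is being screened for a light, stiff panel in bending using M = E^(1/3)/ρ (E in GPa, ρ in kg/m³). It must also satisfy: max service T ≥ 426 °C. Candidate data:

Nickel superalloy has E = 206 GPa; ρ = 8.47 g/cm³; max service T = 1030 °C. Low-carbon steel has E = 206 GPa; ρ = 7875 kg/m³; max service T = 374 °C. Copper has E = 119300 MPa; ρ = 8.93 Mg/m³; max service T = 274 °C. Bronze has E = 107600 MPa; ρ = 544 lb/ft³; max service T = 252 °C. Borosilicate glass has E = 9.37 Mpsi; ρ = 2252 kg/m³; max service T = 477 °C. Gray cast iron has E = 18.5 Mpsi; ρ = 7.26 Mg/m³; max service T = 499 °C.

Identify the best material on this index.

borosilicate glass

Screen on constraints: max service T ≥ 426 °C. Survivors: nickel superalloy, borosilicate glass, gray cast iron.
In SI units:
  nickel superalloy: E = 206.0 GPa, ρ = 8470 kg/m³
  borosilicate glass: E = 64.60 GPa, ρ = 2252 kg/m³
  gray cast iron: E = 127.6 GPa, ρ = 7260 kg/m³
  borosilicate glass: M = 1.78×10⁻³
  nickel superalloy: M = 0.697×10⁻³
  gray cast iron: M = 0.693×10⁻³
Borosilicate glass has the largest M.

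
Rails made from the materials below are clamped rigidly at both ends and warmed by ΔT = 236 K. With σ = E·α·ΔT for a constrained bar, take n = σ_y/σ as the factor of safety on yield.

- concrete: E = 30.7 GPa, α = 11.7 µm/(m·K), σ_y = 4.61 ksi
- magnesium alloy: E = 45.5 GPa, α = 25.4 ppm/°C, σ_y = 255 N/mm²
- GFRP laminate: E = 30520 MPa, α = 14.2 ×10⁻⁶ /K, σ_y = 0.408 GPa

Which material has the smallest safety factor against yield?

concrete

In consistent units (E in GPa, α in ×10⁻⁶/K, σ_y in MPa):
  concrete: E = 30.70, α = 11.7, σ_y = 31.78 → σ = 84.8 MPa, n = 0.375
  magnesium alloy: E = 45.50, α = 25.4, σ_y = 255.0 → σ = 273 MPa, n = 0.935
  GFRP laminate: E = 30.52, α = 14.2, σ_y = 408.0 → σ = 102 MPa, n = 3.99
Smallest n: concrete with n = 0.375.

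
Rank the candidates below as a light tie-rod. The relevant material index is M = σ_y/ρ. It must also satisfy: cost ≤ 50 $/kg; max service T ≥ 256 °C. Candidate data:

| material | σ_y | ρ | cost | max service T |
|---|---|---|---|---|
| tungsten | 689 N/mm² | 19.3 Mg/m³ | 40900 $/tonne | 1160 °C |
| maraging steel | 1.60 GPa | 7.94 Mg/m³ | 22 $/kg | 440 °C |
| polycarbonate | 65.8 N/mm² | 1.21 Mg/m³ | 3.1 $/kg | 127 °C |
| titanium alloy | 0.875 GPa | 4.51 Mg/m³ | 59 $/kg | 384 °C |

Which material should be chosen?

maraging steel

Screen on constraints: cost ≤ 50 $/kg; max service T ≥ 256 °C. Survivors: tungsten, maraging steel.
In SI units:
  tungsten: σ_y = 689.0 MPa, ρ = 19300 kg/m³
  maraging steel: σ_y = 1600 MPa, ρ = 7940 kg/m³
  maraging steel: M = 202 kN·m/kg
  tungsten: M = 35.7 kN·m/kg
Highest index: maraging steel.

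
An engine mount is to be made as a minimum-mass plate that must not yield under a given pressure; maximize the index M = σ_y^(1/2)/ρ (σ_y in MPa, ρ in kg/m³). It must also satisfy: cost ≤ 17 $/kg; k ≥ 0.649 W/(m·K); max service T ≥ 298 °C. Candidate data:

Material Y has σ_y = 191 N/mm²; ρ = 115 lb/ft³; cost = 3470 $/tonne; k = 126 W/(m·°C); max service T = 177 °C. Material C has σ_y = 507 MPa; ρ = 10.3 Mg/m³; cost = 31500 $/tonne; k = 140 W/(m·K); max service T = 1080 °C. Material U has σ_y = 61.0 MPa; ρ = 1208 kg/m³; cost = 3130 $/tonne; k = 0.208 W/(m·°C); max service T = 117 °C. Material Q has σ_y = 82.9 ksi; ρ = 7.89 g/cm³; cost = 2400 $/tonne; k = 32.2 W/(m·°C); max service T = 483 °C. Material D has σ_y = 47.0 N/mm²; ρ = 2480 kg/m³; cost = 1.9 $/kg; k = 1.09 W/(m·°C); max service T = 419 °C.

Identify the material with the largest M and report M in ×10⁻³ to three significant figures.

material Q, M = 3.03×10⁻³

Screen on constraints: cost ≤ 17 $/kg; k ≥ 0.649 W/(m·K); max service T ≥ 298 °C. Survivors: material Q, material D.
Putting every candidate on a common basis:
  material Q: σ_y = 571.6 MPa, ρ = 7890 kg/m³
  material D: σ_y = 47.00 MPa, ρ = 2480 kg/m³
  material Q: M = 3.03×10⁻³
  material D: M = 2.76×10⁻³
Material Q has the largest M.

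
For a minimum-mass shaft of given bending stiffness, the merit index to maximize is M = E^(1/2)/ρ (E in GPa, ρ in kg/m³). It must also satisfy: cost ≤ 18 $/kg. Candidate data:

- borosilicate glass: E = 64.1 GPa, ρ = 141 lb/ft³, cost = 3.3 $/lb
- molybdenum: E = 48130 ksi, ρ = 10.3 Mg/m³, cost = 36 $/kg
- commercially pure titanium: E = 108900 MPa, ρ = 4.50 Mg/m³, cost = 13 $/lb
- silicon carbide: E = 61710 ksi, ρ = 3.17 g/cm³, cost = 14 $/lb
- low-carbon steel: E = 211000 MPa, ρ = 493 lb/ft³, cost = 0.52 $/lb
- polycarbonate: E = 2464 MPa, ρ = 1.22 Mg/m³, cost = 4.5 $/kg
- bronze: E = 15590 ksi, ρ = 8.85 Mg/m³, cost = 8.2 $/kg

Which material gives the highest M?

borosilicate glass

Screen on constraints: cost ≤ 18 $/kg. Survivors: borosilicate glass, low-carbon steel, polycarbonate, bronze.
Normalizing units and computing the index:
  borosilicate glass: E = 64.10 GPa, ρ = 2259 kg/m³
  low-carbon steel: E = 211.0 GPa, ρ = 7897 kg/m³
  polycarbonate: E = 2.464 GPa, ρ = 1220 kg/m³
  bronze: E = 107.5 GPa, ρ = 8850 kg/m³
  borosilicate glass: M = 3.54×10⁻³
  low-carbon steel: M = 1.84×10⁻³
  polycarbonate: M = 1.29×10⁻³
  bronze: M = 1.17×10⁻³
Highest index: borosilicate glass.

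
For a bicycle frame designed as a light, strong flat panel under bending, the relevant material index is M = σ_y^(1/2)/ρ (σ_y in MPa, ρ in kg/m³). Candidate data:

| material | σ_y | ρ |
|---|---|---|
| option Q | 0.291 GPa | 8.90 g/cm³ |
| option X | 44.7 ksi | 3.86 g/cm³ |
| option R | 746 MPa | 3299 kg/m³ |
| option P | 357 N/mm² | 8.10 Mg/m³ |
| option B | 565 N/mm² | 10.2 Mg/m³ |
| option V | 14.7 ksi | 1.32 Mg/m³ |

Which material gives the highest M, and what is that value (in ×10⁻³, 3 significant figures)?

Putting every candidate on a common basis:
  option Q: σ_y = 291.0 MPa, ρ = 8900 kg/m³
  option X: σ_y = 308.2 MPa, ρ = 3860 kg/m³
  option R: σ_y = 746.0 MPa, ρ = 3299 kg/m³
  option P: σ_y = 357.0 MPa, ρ = 8100 kg/m³
  option B: σ_y = 565.0 MPa, ρ = 10200 kg/m³
  option V: σ_y = 101.4 MPa, ρ = 1320 kg/m³
  option R: M = 8.28×10⁻³
  option V: M = 7.63×10⁻³
  option X: M = 4.55×10⁻³
  option P: M = 2.33×10⁻³
  option B: M = 2.33×10⁻³
  option Q: M = 1.92×10⁻³
The maximum is for option R.

option R, M = 8.28×10⁻³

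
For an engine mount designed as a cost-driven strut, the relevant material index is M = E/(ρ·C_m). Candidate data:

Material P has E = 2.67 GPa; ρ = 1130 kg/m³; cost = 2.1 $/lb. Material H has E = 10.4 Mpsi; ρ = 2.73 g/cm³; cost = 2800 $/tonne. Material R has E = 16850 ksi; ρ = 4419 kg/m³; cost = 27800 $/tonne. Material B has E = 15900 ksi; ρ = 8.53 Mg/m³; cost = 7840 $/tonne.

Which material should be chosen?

Normalizing units and computing the index:
  material P: E = 2.670 GPa, ρ = 1130 kg/m³, cost = 4.630 $/kg
  material H: E = 71.71 GPa, ρ = 2730 kg/m³, cost = 2.800 $/kg
  material R: E = 116.2 GPa, ρ = 4419 kg/m³, cost = 27.80 $/kg
  material B: E = 109.6 GPa, ρ = 8530 kg/m³, cost = 7.840 $/kg
  material H: M = 9.38 MN·m per $
  material B: M = 1.64 MN·m per $
  material R: M = 0.946 MN·m per $
  material P: M = 0.510 MN·m per $
Material H has the largest M.

material H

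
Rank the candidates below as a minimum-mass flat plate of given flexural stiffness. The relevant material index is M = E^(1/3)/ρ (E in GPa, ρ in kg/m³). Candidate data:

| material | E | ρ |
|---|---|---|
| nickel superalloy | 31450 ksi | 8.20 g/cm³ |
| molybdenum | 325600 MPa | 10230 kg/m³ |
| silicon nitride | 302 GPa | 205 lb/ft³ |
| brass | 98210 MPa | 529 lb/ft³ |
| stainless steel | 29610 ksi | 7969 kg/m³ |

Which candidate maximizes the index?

silicon nitride

After converting to SI:
  nickel superalloy: E = 216.8 GPa, ρ = 8200 kg/m³
  molybdenum: E = 325.6 GPa, ρ = 10230 kg/m³
  silicon nitride: E = 302.0 GPa, ρ = 3284 kg/m³
  brass: E = 98.21 GPa, ρ = 8474 kg/m³
  stainless steel: E = 204.2 GPa, ρ = 7969 kg/m³
  silicon nitride: M = 2.04×10⁻³
  stainless steel: M = 0.739×10⁻³
  nickel superalloy: M = 0.733×10⁻³
  molybdenum: M = 0.672×10⁻³
  brass: M = 0.544×10⁻³
Silicon nitride has the largest M.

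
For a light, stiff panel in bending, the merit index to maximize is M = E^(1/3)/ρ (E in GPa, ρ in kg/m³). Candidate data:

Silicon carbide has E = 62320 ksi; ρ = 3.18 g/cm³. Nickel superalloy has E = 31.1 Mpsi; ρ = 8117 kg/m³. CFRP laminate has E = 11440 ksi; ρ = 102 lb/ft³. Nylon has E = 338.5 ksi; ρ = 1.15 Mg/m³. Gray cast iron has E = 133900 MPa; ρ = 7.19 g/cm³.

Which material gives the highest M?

CFRP laminate

After converting to SI:
  silicon carbide: E = 429.7 GPa, ρ = 3180 kg/m³
  nickel superalloy: E = 214.4 GPa, ρ = 8117 kg/m³
  CFRP laminate: E = 78.88 GPa, ρ = 1634 kg/m³
  nylon: E = 2.334 GPa, ρ = 1150 kg/m³
  gray cast iron: E = 133.9 GPa, ρ = 7190 kg/m³
  CFRP laminate: M = 2.62×10⁻³
  silicon carbide: M = 2.37×10⁻³
  nylon: M = 1.15×10⁻³
  nickel superalloy: M = 0.737×10⁻³
  gray cast iron: M = 0.712×10⁻³
The maximum is for CFRP laminate.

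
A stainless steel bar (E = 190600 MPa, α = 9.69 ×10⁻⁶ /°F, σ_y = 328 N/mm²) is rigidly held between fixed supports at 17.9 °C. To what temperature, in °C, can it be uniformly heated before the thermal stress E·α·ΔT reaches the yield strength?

117 °C

E = 190600 MPa = 190.6 GPa.
α = 9.69×10⁻⁶/°F × 9/5 = 17.4×10⁻⁶/K.
σ_y = 328 N/mm² = 328.0 MPa.
E·α·ΔT = 328.0 MPa ⇒ ΔT = 328.0 / (190.6×10³ × 17.4×10⁻⁶) = 98.66 K.
T = 17.9 + 98.66 = 116.6 °C.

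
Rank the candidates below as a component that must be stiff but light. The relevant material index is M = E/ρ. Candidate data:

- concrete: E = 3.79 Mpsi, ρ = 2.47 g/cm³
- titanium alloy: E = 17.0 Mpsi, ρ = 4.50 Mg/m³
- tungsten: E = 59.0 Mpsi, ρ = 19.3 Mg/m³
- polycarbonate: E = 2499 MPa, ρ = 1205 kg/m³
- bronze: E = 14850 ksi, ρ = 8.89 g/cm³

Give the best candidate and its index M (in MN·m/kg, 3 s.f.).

Normalizing units and computing the index:
  concrete: E = 26.13 GPa, ρ = 2470 kg/m³
  titanium alloy: E = 117.2 GPa, ρ = 4500 kg/m³
  tungsten: E = 406.8 GPa, ρ = 19300 kg/m³
  polycarbonate: E = 2.499 GPa, ρ = 1205 kg/m³
  bronze: E = 102.4 GPa, ρ = 8890 kg/m³
  titanium alloy: M = 26.0 MN·m/kg
  tungsten: M = 21.1 MN·m/kg
  bronze: M = 11.5 MN·m/kg
  concrete: M = 10.6 MN·m/kg
  polycarbonate: M = 2.07 MN·m/kg
Titanium alloy has the largest M.

titanium alloy, M = 26.0 MN·m/kg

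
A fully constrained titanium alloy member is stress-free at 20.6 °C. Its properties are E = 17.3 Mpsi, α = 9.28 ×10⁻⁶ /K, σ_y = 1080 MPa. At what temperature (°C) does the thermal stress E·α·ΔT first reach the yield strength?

E = 17.3 Mpsi = 119.3 GPa.
E·α·ΔT = 1080 MPa ⇒ ΔT = 1080 / (119.3×10³ × 9.28×10⁻⁶) = 975.7 K.
T = 20.6 + 975.7 = 996.3 °C.

996 °C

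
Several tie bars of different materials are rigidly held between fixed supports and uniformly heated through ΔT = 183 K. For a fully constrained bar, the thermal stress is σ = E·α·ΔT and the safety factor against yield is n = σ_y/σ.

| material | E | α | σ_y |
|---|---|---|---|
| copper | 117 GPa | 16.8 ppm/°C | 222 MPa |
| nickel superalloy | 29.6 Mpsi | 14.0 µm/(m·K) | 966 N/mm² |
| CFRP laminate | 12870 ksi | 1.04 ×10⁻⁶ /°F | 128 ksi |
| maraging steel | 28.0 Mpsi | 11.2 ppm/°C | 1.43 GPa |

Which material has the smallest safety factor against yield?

copper

Converting E to GPa, α to ×10⁻⁶/K, σ_y to MPa, then σ and n for each:
  copper: E = 117.0, α = 16.8, σ_y = 222.0 → σ = 360 MPa, n = 0.617
  nickel superalloy: E = 204.1, α = 14.0, σ_y = 966.0 → σ = 523 MPa, n = 1.85
  CFRP laminate: E = 88.74, α = 1.87, σ_y = 882.5 → σ = 30.4 MPa, n = 29.0
  maraging steel: E = 193.1, α = 11.2, σ_y = 1430 → σ = 396 MPa, n = 3.61
The minimum is copper at n = 0.617.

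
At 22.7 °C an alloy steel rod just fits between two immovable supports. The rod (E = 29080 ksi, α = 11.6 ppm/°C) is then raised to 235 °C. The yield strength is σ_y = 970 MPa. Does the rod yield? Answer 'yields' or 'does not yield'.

does not yield

E = 29080 ksi = 200.5 GPa.
ΔT = 212.3 K. Constrained thermal stress σ = E·α·ΔT = 200.5×10³ MPa × 11.6×10⁻⁶ × 212.3 = 494 MPa (compressive).
Compare to σ_y = 970 MPa: σ < σ_y, so it does not yield.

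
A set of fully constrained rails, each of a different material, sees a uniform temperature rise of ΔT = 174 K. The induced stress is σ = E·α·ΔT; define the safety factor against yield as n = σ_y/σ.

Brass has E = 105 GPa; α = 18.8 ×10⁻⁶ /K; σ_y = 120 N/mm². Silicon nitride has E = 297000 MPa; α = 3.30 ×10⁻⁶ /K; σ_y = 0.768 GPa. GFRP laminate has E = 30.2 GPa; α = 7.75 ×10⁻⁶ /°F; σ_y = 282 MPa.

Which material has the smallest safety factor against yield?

brass

With everything in SI (GPa, ×10⁻⁶/K, MPa):
  brass: E = 105.0, α = 18.8, σ_y = 120.0 → σ = 343 MPa, n = 0.349
  silicon nitride: E = 297.0, α = 3.30, σ_y = 768.0 → σ = 171 MPa, n = 4.50
  GFRP laminate: E = 30.20, α = 13.9, σ_y = 282.0 → σ = 73.3 MPa, n = 3.85
The minimum is brass at n = 0.349.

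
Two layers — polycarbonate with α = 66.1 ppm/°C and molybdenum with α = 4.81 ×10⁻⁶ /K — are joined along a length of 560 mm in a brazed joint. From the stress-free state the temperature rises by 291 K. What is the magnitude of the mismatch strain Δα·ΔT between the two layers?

0.0178

Δα = |66.1 − 4.81|×10⁻⁶/K = 61.3×10⁻⁶/K.
Mismatch strain = Δα·ΔT = 61.3×10⁻⁶ × 291.0 = 0.0178.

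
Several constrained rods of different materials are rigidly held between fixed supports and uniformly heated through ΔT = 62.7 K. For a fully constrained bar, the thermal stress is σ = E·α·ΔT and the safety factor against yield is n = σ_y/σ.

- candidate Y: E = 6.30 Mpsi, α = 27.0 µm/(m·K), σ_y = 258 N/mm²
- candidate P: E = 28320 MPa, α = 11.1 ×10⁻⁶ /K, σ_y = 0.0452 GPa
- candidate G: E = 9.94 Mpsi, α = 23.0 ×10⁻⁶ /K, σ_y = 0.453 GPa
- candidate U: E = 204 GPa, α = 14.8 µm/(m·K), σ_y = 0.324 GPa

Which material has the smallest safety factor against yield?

candidate U

Per material, after unit conversion:
  candidate Y: E = 43.44, α = 27.0, σ_y = 258.0 → σ = 73.5 MPa, n = 3.51
  candidate P: E = 28.32, α = 11.1, σ_y = 45.20 → σ = 19.7 MPa, n = 2.29
  candidate G: E = 68.53, α = 23.0, σ_y = 453.0 → σ = 98.8 MPa, n = 4.58
  candidate U: E = 204.0, α = 14.8, σ_y = 324.0 → σ = 189 MPa, n = 1.71
Candidate U has the lowest safety factor, n = 1.71.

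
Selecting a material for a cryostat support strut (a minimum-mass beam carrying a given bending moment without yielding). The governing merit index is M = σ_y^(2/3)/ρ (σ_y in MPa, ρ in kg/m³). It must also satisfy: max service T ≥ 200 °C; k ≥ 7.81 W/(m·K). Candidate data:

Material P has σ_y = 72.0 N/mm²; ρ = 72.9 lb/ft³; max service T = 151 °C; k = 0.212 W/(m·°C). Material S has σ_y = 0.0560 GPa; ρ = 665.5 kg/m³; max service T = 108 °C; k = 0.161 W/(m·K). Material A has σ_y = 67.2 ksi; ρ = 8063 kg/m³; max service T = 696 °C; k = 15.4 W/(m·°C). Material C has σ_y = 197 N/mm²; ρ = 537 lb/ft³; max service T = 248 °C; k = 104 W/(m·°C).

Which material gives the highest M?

Screen on constraints: max service T ≥ 200 °C; k ≥ 7.81 W/(m·K). Survivors: material A, material C.
Convert each candidate to consistent units, then evaluate M:
  material A: σ_y = 463.3 MPa, ρ = 8063 kg/m³
  material C: σ_y = 197.0 MPa, ρ = 8602 kg/m³
  material A: M = 7.43×10⁻³
  material C: M = 3.94×10⁻³
Material A has the largest M.

material A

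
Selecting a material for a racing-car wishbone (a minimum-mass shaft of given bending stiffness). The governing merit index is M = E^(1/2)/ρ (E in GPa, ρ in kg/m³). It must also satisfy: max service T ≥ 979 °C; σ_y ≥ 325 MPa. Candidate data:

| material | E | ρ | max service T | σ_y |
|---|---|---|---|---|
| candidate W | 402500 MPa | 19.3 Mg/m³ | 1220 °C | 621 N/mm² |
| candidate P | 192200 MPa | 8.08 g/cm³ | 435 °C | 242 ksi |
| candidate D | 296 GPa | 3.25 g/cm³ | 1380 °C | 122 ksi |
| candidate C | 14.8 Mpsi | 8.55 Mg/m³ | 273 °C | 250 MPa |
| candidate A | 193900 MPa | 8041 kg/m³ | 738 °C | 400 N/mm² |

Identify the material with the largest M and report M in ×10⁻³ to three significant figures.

Screen on constraints: max service T ≥ 979 °C; σ_y ≥ 325 MPa. Survivors: candidate W, candidate D.
In SI units:
  candidate W: E = 402.5 GPa, ρ = 19300 kg/m³
  candidate D: E = 296.0 GPa, ρ = 3250 kg/m³
  candidate D: M = 5.29×10⁻³
  candidate W: M = 1.04×10⁻³
Candidate D ranks first.

candidate D, M = 5.29×10⁻³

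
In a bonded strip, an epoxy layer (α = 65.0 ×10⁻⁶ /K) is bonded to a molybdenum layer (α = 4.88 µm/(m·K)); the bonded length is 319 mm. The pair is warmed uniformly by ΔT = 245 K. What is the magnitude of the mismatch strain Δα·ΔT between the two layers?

Δα = |65.0 − 4.88|×10⁻⁶/K = 60.1×10⁻⁶/K.
Mismatch strain = Δα·ΔT = 60.1×10⁻⁶ × 245.0 = 0.0147.

0.0147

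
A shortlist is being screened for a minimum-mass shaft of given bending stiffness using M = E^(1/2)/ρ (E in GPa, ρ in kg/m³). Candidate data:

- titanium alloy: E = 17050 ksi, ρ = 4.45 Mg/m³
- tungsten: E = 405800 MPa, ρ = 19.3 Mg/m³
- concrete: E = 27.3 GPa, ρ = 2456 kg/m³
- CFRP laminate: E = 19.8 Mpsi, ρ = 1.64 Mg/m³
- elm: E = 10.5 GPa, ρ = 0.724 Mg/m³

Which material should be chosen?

CFRP laminate

Convert each candidate to consistent units, then evaluate M:
  titanium alloy: E = 117.6 GPa, ρ = 4450 kg/m³
  tungsten: E = 405.8 GPa, ρ = 19300 kg/m³
  concrete: E = 27.30 GPa, ρ = 2456 kg/m³
  CFRP laminate: E = 136.5 GPa, ρ = 1640 kg/m³
  elm: E = 10.50 GPa, ρ = 724.0 kg/m³
  CFRP laminate: M = 7.12×10⁻³
  elm: M = 4.48×10⁻³
  titanium alloy: M = 2.44×10⁻³
  concrete: M = 2.13×10⁻³
  tungsten: M = 1.04×10⁻³
CFRP laminate has the largest M.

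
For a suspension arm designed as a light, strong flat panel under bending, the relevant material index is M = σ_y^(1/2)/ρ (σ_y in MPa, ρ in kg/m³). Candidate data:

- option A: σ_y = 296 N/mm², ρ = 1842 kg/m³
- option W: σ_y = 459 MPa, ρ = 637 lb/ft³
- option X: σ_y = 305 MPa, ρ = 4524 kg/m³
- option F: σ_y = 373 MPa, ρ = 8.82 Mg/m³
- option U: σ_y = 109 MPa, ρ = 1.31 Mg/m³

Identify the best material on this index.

Normalizing units and computing the index:
  option A: σ_y = 296.0 MPa, ρ = 1842 kg/m³
  option W: σ_y = 459.0 MPa, ρ = 10200 kg/m³
  option X: σ_y = 305.0 MPa, ρ = 4524 kg/m³
  option F: σ_y = 373.0 MPa, ρ = 8820 kg/m³
  option U: σ_y = 109.0 MPa, ρ = 1310 kg/m³
  option A: M = 9.34×10⁻³
  option U: M = 7.97×10⁻³
  option X: M = 3.86×10⁻³
  option F: M = 2.19×10⁻³
  option W: M = 2.10×10⁻³
Option A ranks first.

option A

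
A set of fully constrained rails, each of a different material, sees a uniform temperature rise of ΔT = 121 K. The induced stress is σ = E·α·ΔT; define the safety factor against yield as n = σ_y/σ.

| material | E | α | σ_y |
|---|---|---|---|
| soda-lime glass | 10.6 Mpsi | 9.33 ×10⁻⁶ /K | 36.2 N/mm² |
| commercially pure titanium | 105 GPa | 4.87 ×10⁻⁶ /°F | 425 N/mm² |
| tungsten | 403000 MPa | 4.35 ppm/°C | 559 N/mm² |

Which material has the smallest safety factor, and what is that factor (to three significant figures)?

Converting E to GPa, α to ×10⁻⁶/K, σ_y to MPa, then σ and n for each:
  soda-lime glass: E = 73.08, α = 9.33, σ_y = 36.20 → σ = 82.5 MPa, n = 0.439
  commercially pure titanium: E = 105.0, α = 8.77, σ_y = 425.0 → σ = 111 MPa, n = 3.82
  tungsten: E = 403.0, α = 4.35, σ_y = 559.0 → σ = 212 MPa, n = 2.64
Soda-lime glass has the lowest safety factor, n = 0.439.

soda-lime glass, n = 0.439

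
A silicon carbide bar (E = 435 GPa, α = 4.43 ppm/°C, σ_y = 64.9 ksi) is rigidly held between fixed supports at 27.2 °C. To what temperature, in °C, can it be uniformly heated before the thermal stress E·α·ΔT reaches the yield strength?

σ_y = 64.9 ksi = 447.5 MPa.
E·α·ΔT = 447.5 MPa ⇒ ΔT = 447.5 / (435.0×10³ × 4.43×10⁻⁶) = 232.2 K.
T = 27.2 + 232.2 = 259.4 °C.

259 °C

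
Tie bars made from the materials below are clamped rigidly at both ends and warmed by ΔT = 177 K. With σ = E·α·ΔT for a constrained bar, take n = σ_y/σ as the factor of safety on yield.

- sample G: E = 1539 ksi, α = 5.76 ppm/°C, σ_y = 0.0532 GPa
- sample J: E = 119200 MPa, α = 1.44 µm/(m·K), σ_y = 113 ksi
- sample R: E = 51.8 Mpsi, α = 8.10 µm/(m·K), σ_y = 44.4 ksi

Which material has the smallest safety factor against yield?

sample R

Per material, after unit conversion:
  sample G: E = 10.61, α = 5.76, σ_y = 53.20 → σ = 10.8 MPa, n = 4.92
  sample J: E = 119.2, α = 1.44, σ_y = 779.1 → σ = 30.4 MPa, n = 25.6
  sample R: E = 357.1, α = 8.10, σ_y = 306.1 → σ = 512 MPa, n = 0.598
Smallest n: sample R with n = 0.598.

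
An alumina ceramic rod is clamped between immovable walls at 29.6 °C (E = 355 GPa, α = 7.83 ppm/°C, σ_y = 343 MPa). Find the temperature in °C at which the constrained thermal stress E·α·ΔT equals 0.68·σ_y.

E·α·ΔT = 233.2 MPa ⇒ ΔT = 233.2 / (355.0×10³ × 7.83×10⁻⁶) = 83.91 K.
T = 29.6 + 83.91 = 113.5 °C.

114 °C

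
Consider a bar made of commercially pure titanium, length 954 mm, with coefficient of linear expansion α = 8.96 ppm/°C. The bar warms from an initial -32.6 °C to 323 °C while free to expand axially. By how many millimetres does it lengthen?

ΔT = 323 − (-32.6) = 355.6 K.
ΔL = α·L₀·ΔT = 8.96×10⁻⁶ × 954 mm × 355.6 K = 3.04 mm.

3.04 mm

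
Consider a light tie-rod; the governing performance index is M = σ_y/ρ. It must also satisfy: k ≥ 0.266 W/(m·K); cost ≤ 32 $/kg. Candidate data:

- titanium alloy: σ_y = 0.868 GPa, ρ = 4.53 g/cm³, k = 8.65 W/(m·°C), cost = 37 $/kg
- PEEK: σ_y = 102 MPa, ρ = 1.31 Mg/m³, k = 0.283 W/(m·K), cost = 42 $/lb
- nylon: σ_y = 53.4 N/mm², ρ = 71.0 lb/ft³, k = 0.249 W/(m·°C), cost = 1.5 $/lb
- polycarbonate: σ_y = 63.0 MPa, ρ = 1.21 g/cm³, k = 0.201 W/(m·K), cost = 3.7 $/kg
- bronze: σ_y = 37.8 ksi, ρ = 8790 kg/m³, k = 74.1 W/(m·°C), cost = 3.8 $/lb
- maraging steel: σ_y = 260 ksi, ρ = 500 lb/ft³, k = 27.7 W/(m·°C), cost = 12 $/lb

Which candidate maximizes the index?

maraging steel

Screen on constraints: k ≥ 0.266 W/(m·K); cost ≤ 32 $/kg. Survivors: bronze, maraging steel.
In SI units:
  bronze: σ_y = 260.6 MPa, ρ = 8790 kg/m³
  maraging steel: σ_y = 1793 MPa, ρ = 8009 kg/m³
  maraging steel: M = 224 kN·m/kg
  bronze: M = 29.6 kN·m/kg
Maraging steel has the largest M.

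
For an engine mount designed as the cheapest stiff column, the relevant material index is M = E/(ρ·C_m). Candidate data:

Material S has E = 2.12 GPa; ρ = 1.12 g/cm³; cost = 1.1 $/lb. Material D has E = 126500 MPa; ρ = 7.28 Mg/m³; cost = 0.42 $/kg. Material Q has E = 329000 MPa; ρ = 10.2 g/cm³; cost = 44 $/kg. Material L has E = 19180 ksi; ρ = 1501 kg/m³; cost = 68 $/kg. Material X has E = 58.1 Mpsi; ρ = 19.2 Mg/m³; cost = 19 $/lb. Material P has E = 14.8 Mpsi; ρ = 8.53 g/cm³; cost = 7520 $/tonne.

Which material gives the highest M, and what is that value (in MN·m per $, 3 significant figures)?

Normalizing units and computing the index:
  material S: E = 2.120 GPa, ρ = 1120 kg/m³, cost = 2.425 $/kg
  material D: E = 126.5 GPa, ρ = 7280 kg/m³, cost = 0.4200 $/kg
  material Q: E = 329.0 GPa, ρ = 10200 kg/m³, cost = 44.00 $/kg
  material L: E = 132.2 GPa, ρ = 1501 kg/m³, cost = 68.00 $/kg
  material X: E = 400.6 GPa, ρ = 19200 kg/m³, cost = 41.89 $/kg
  material P: E = 102.0 GPa, ρ = 8530 kg/m³, cost = 7.520 $/kg
  material D: M = 41.4 MN·m per $
  material P: M = 1.59 MN·m per $
  material L: M = 1.30 MN·m per $
  material S: M = 0.781 MN·m per $
  material Q: M = 0.733 MN·m per $
  material X: M = 0.498 MN·m per $
Material D ranks first.

material D, M = 41.4 MN·m per $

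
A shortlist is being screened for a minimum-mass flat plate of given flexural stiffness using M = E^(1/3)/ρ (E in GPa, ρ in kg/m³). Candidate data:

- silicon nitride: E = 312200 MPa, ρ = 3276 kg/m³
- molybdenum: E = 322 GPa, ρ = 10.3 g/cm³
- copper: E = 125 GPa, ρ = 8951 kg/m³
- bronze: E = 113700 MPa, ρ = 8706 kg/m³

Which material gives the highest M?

Normalizing units and computing the index:
  silicon nitride: E = 312.2 GPa, ρ = 3276 kg/m³
  molybdenum: E = 322.0 GPa, ρ = 10300 kg/m³
  copper: E = 125.0 GPa, ρ = 8951 kg/m³
  bronze: E = 113.7 GPa, ρ = 8706 kg/m³
  silicon nitride: M = 2.07×10⁻³
  molybdenum: M = 0.665×10⁻³
  copper: M = 0.559×10⁻³
  bronze: M = 0.556×10⁻³
Silicon nitride ranks first.

silicon nitride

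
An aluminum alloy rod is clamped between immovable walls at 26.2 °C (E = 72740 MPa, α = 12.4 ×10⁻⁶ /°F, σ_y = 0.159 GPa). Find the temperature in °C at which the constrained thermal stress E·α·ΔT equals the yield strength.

124 °C

E = 72740 MPa = 72.74 GPa.
α = 12.4×10⁻⁶/°F × 9/5 = 22.3×10⁻⁶/K.
σ_y = 0.159 GPa = 159.0 MPa.
E·α·ΔT = 159.0 MPa ⇒ ΔT = 159.0 / (72.74×10³ × 22.3×10⁻⁶) = 97.93 K.
T = 26.2 + 97.93 = 124.1 °C.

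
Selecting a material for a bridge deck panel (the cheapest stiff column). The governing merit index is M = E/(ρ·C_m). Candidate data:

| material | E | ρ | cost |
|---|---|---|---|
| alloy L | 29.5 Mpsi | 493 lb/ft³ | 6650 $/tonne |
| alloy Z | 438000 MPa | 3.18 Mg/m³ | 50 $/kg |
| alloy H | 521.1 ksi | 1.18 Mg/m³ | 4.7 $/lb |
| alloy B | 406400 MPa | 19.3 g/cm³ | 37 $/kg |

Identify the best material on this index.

alloy L

Convert each candidate to consistent units, then evaluate M:
  alloy L: E = 203.4 GPa, ρ = 7897 kg/m³, cost = 6.650 $/kg
  alloy Z: E = 438.0 GPa, ρ = 3180 kg/m³, cost = 50.00 $/kg
  alloy H: E = 3.593 GPa, ρ = 1180 kg/m³, cost = 10.36 $/kg
  alloy B: E = 406.4 GPa, ρ = 19300 kg/m³, cost = 37.00 $/kg
  alloy L: M = 3.87 MN·m per $
  alloy Z: M = 2.75 MN·m per $
  alloy B: M = 0.569 MN·m per $
  alloy H: M = 0.294 MN·m per $
Alloy L ranks first.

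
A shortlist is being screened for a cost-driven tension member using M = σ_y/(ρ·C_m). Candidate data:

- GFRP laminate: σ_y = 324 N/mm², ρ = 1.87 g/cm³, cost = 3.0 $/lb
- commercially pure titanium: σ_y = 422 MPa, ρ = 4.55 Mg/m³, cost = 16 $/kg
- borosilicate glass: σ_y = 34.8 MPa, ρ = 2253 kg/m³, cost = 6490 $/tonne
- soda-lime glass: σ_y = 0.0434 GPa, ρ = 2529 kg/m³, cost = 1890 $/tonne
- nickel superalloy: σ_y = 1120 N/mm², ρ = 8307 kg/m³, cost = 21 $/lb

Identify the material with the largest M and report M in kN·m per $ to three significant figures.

In SI units:
  GFRP laminate: σ_y = 324.0 MPa, ρ = 1870 kg/m³, cost = 6.614 $/kg
  commercially pure titanium: σ_y = 422.0 MPa, ρ = 4550 kg/m³, cost = 16.00 $/kg
  borosilicate glass: σ_y = 34.80 MPa, ρ = 2253 kg/m³, cost = 6.490 $/kg
  soda-lime glass: σ_y = 43.40 MPa, ρ = 2529 kg/m³, cost = 1.890 $/kg
  nickel superalloy: σ_y = 1120 MPa, ρ = 8307 kg/m³, cost = 46.30 $/kg
  GFRP laminate: M = 26.2 kN·m per $
  soda-lime glass: M = 9.08 kN·m per $
  commercially pure titanium: M = 5.80 kN·m per $
  nickel superalloy: M = 2.91 kN·m per $
  borosilicate glass: M = 2.38 kN·m per $
Highest index: GFRP laminate.

GFRP laminate, M = 26.2 kN·m per $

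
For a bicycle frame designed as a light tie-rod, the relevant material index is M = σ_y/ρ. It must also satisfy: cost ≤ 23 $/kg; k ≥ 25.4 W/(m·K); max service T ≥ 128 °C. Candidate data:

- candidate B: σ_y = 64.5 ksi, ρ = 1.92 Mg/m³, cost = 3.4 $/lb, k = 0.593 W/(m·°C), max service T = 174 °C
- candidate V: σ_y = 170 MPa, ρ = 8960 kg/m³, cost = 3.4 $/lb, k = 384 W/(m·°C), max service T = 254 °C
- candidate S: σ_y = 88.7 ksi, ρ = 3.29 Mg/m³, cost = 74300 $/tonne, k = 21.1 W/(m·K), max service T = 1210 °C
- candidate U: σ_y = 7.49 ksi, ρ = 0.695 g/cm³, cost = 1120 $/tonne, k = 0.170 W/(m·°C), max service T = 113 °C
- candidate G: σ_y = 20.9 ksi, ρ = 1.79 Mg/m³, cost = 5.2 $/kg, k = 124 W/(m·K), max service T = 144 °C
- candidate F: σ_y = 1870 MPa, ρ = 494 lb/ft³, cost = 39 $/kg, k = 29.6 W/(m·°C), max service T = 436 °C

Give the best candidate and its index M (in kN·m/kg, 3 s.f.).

candidate G, M = 80.5 kN·m/kg

Screen on constraints: cost ≤ 23 $/kg; k ≥ 25.4 W/(m·K); max service T ≥ 128 °C. Survivors: candidate V, candidate G.
After converting to SI:
  candidate V: σ_y = 170.0 MPa, ρ = 8960 kg/m³
  candidate G: σ_y = 144.1 MPa, ρ = 1790 kg/m³
  candidate G: M = 80.5 kN·m/kg
  candidate V: M = 19.0 kN·m/kg
Highest index: candidate G.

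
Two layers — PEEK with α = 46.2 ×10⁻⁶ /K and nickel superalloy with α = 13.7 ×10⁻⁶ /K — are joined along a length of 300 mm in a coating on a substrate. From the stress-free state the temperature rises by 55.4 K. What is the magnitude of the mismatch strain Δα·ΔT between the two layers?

1.80×10⁻³

Δα = |46.2 − 13.7|×10⁻⁶/K = 32.5×10⁻⁶/K.
Mismatch strain = Δα·ΔT = 32.5×10⁻⁶ × 55.4 = 1.80×10⁻³.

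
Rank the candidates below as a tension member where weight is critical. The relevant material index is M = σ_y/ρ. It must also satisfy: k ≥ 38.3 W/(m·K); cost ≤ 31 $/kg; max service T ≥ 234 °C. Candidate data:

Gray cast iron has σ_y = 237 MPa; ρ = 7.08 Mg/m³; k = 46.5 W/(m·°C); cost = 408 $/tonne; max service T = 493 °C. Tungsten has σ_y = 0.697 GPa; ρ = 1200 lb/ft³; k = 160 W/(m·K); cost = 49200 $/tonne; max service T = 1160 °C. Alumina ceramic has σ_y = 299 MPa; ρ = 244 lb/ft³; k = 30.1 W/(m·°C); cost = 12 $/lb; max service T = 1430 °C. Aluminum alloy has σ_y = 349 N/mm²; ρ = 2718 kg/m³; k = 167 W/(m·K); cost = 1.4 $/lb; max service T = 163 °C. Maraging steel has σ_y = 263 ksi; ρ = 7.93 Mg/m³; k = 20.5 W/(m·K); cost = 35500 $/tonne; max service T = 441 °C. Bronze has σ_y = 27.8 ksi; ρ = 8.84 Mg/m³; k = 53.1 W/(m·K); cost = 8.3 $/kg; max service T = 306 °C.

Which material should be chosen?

gray cast iron

Screen on constraints: k ≥ 38.3 W/(m·K); cost ≤ 31 $/kg; max service T ≥ 234 °C. Survivors: gray cast iron, bronze.
In SI units:
  gray cast iron: σ_y = 237.0 MPa, ρ = 7080 kg/m³
  bronze: σ_y = 191.7 MPa, ρ = 8840 kg/m³
  gray cast iron: M = 33.5 kN·m/kg
  bronze: M = 21.7 kN·m/kg
The maximum is for gray cast iron.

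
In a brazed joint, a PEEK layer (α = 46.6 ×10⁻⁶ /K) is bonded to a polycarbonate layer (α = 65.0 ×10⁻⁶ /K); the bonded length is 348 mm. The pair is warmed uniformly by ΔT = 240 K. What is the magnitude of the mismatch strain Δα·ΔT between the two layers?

4.42×10⁻³

Δα = |46.6 − 65.0|×10⁻⁶/K = 18.4×10⁻⁶/K.
Mismatch strain = Δα·ΔT = 18.4×10⁻⁶ × 240.0 = 4.42×10⁻³.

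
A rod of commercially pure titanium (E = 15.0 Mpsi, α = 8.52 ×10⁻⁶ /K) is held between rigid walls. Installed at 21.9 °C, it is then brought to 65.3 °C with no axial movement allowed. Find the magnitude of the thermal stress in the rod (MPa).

38.2 MPa

E = 15.0 Mpsi = 103.4 GPa.
ΔT = 43.40 K. Constrained thermal stress σ = E·α·ΔT = 103.4×10³ MPa × 8.52×10⁻⁶ × 43.40 = 38.2 MPa (compressive).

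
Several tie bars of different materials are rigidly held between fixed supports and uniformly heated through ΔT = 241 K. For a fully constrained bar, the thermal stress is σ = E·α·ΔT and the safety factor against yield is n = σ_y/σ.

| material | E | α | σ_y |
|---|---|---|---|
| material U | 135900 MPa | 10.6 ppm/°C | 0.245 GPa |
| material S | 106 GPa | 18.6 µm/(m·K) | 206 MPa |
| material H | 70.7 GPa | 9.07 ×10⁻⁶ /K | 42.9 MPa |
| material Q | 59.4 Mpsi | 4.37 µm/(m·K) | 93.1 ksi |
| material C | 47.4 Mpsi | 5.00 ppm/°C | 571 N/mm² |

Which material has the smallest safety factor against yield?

Per material, after unit conversion:
  material U: E = 135.9, α = 10.6, σ_y = 245.0 → σ = 347 MPa, n = 0.706
  material S: E = 106.0, α = 18.6, σ_y = 206.0 → σ = 475 MPa, n = 0.434
  material H: E = 70.70, α = 9.07, σ_y = 42.90 → σ = 155 MPa, n = 0.278
  material Q: E = 409.5, α = 4.37, σ_y = 641.9 → σ = 431 MPa, n = 1.49
  material C: E = 326.8, α = 5.00, σ_y = 571.0 → σ = 394 MPa, n = 1.45
Smallest n: material H with n = 0.278.

material H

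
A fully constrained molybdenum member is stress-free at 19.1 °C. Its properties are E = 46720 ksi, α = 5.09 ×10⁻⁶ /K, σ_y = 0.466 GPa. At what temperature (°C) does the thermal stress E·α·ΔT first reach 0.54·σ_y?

E = 46720 ksi = 322.1 GPa.
σ_y = 0.466 GPa = 466.0 MPa.
E·α·ΔT = 251.6 MPa ⇒ ΔT = 251.6 / (322.1×10³ × 5.09×10⁻⁶) = 153.5 K.
T = 19.1 + 153.5 = 172.6 °C.

173 °C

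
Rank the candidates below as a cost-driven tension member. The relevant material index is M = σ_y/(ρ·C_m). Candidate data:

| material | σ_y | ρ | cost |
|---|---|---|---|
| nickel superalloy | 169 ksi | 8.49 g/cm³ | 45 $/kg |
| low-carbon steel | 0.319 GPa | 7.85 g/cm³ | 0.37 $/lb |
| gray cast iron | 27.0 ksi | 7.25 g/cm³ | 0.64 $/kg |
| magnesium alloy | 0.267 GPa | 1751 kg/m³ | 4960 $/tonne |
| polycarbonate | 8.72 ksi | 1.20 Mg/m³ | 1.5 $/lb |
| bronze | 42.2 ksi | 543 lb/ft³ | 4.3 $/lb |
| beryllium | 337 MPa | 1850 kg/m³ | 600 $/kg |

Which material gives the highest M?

low-carbon steel

Normalizing units and computing the index:
  nickel superalloy: σ_y = 1165 MPa, ρ = 8490 kg/m³, cost = 45.00 $/kg
  low-carbon steel: σ_y = 319.0 MPa, ρ = 7850 kg/m³, cost = 0.8157 $/kg
  gray cast iron: σ_y = 186.2 MPa, ρ = 7250 kg/m³, cost = 0.6400 $/kg
  magnesium alloy: σ_y = 267.0 MPa, ρ = 1751 kg/m³, cost = 4.960 $/kg
  polycarbonate: σ_y = 60.12 MPa, ρ = 1200 kg/m³, cost = 3.307 $/kg
  bronze: σ_y = 291.0 MPa, ρ = 8698 kg/m³, cost = 9.480 $/kg
  beryllium: σ_y = 337.0 MPa, ρ = 1850 kg/m³, cost = 600.0 $/kg
  low-carbon steel: M = 49.8 kN·m per $
  gray cast iron: M = 40.1 kN·m per $
  magnesium alloy: M = 30.7 kN·m per $
  polycarbonate: M = 15.2 kN·m per $
  bronze: M = 3.53 kN·m per $
  nickel superalloy: M = 3.05 kN·m per $
  beryllium: M = 0.304 kN·m per $
Low-carbon steel ranks first.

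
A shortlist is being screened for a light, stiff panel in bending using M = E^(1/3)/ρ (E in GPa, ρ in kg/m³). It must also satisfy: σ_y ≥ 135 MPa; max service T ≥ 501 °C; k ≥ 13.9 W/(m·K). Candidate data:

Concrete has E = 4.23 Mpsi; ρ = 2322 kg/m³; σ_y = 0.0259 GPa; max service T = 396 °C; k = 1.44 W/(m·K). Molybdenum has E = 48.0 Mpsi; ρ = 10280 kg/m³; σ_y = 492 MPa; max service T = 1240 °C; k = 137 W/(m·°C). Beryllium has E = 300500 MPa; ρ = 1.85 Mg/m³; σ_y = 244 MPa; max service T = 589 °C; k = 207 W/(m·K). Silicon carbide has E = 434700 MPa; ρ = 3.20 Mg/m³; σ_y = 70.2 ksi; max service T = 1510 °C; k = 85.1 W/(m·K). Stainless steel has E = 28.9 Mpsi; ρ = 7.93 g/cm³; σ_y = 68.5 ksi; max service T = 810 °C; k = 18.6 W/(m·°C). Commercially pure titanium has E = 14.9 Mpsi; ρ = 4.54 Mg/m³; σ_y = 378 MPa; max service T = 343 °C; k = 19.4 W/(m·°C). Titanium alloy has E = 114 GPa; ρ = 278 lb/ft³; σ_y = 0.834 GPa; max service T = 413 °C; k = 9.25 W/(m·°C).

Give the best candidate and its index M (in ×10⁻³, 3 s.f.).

beryllium, M = 3.62×10⁻³

Screen on constraints: σ_y ≥ 135 MPa; max service T ≥ 501 °C; k ≥ 13.9 W/(m·K). Survivors: molybdenum, beryllium, silicon carbide, stainless steel.
After converting to SI:
  molybdenum: E = 330.9 GPa, ρ = 10280 kg/m³
  beryllium: E = 300.5 GPa, ρ = 1850 kg/m³
  silicon carbide: E = 434.7 GPa, ρ = 3200 kg/m³
  stainless steel: E = 199.3 GPa, ρ = 7930 kg/m³
  beryllium: M = 3.62×10⁻³
  silicon carbide: M = 2.37×10⁻³
  stainless steel: M = 0.737×10⁻³
  molybdenum: M = 0.673×10⁻³
Beryllium ranks first.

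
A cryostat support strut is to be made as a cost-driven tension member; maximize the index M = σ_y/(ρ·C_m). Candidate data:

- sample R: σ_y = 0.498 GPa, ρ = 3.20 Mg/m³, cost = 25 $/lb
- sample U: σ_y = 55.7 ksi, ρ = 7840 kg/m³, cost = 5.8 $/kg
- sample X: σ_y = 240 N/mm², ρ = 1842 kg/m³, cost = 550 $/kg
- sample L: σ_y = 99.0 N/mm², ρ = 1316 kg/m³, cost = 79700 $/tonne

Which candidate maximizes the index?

Putting every candidate on a common basis:
  sample R: σ_y = 498.0 MPa, ρ = 3200 kg/m³, cost = 55.11 $/kg
  sample U: σ_y = 384.0 MPa, ρ = 7840 kg/m³, cost = 5.800 $/kg
  sample X: σ_y = 240.0 MPa, ρ = 1842 kg/m³, cost = 550.0 $/kg
  sample L: σ_y = 99.00 MPa, ρ = 1316 kg/m³, cost = 79.70 $/kg
  sample U: M = 8.45 kN·m per $
  sample R: M = 2.82 kN·m per $
  sample L: M = 0.944 kN·m per $
  sample X: M = 0.237 kN·m per $
The maximum is for sample U.

sample U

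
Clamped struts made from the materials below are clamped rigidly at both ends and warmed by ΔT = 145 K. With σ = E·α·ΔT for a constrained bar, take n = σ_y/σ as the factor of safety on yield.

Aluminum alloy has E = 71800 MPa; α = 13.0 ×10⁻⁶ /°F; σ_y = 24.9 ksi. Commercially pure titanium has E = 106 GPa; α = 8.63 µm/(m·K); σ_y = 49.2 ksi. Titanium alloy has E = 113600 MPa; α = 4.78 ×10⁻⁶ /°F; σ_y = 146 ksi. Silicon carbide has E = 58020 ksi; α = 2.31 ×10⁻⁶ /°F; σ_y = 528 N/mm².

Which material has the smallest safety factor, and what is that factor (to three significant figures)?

With everything in SI (GPa, ×10⁻⁶/K, MPa):
  aluminum alloy: E = 71.80, α = 23.4, σ_y = 171.7 → σ = 244 MPa, n = 0.705
  commercially pure titanium: E = 106.0, α = 8.63, σ_y = 339.2 → σ = 133 MPa, n = 2.56
  titanium alloy: E = 113.6, α = 8.60, σ_y = 1007 → σ = 142 MPa, n = 7.10
  silicon carbide: E = 400.0, α = 4.16, σ_y = 528.0 → σ = 241 MPa, n = 2.19
Aluminum alloy has the lowest safety factor, n = 0.705.

aluminum alloy, n = 0.705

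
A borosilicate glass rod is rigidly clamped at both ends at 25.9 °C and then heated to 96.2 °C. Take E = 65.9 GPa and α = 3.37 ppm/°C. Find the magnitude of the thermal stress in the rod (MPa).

15.6 MPa

ΔT = 70.30 K. Constrained thermal stress σ = E·α·ΔT = 65.90×10³ MPa × 3.37×10⁻⁶ × 70.30 = 15.6 MPa (compressive).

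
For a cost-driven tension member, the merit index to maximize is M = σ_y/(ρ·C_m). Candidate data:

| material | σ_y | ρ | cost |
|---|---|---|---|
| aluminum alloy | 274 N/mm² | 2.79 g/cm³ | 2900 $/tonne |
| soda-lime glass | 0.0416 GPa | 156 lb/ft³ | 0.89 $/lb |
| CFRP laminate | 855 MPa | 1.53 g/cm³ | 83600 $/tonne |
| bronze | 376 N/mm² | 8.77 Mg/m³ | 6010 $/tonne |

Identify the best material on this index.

After converting to SI:
  aluminum alloy: σ_y = 274.0 MPa, ρ = 2790 kg/m³, cost = 2.900 $/kg
  soda-lime glass: σ_y = 41.60 MPa, ρ = 2499 kg/m³, cost = 1.962 $/kg
  CFRP laminate: σ_y = 855.0 MPa, ρ = 1530 kg/m³, cost = 83.60 $/kg
  bronze: σ_y = 376.0 MPa, ρ = 8770 kg/m³, cost = 6.010 $/kg
  aluminum alloy: M = 33.9 kN·m per $
  soda-lime glass: M = 8.48 kN·m per $
  bronze: M = 7.13 kN·m per $
  CFRP laminate: M = 6.68 kN·m per $
Aluminum alloy ranks first.

aluminum alloy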